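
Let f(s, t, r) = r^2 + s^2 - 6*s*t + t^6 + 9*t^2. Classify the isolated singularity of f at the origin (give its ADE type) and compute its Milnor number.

The Hessian of f at 0 has rank 2. Corank 1: A-series; mu = 5 gives A_5.

Type A_{5}, Milnor number mu = 5.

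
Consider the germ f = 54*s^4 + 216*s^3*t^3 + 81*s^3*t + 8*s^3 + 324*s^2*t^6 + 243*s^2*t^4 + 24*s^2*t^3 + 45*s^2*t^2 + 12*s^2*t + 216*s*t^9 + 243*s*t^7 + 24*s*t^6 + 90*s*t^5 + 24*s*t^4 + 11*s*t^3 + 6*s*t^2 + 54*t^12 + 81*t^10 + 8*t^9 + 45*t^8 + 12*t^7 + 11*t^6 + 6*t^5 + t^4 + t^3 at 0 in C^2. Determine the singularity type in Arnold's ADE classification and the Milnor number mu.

The Hessian of f at 0 has rank 0. Corank 2; j^3 = (2*s + t)^3 is a perfect cube, so E-series; the 4-jet and mu = 7 give E_7.

Type E7, Milnor number mu = 7.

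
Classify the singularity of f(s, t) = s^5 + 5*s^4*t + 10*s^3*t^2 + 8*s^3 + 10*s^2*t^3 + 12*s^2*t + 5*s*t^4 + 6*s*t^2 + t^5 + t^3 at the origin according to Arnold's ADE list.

E_{8}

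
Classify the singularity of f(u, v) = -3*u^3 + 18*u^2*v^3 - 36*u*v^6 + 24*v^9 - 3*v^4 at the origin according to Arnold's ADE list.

E6

The Hessian of f at 0 has rank 0. Corank 2; j^3 = -3*u^3 is a perfect cube, so E-series; the 4-jet and mu = 6 give E_6.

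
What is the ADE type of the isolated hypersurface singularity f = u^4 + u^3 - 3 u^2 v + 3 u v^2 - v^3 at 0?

E_{6}

The Hessian of f at 0 has rank 0. Corank 2; j^3 = (u - v)^3 is a perfect cube, so E-series; the 4-jet and mu = 6 give E_6.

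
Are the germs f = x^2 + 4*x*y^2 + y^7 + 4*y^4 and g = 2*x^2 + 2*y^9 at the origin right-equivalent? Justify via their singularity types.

No.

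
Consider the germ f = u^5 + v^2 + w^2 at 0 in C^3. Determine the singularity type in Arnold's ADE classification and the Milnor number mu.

Type A4, Milnor number mu = 4.

The Hessian of f at 0 has rank 2. Corank 1: A-series; mu = 4 gives A_4.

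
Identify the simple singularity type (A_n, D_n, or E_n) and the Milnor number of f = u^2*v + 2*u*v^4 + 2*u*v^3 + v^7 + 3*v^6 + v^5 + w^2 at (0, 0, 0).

The Hessian of f at 0 has rank 1. Corank 2; j^3 = u^2*v has shape L^2 M (L != M), so D-series; mu = 7 gives D_7.

Type D_7, Milnor number mu = 7.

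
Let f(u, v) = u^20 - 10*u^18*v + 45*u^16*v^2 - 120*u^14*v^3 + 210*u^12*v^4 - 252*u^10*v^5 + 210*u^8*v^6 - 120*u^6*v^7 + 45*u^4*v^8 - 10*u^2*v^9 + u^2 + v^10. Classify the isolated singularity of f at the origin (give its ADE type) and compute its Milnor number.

The Hessian of f at 0 is [[2, 0], [0, 0]] with rank 1, so corank 1. A Groebner basis of the Jacobian ideal J(f) in C{u,v} is {v^9, u}; counting standard monomials gives mu = 9. Corank 1: A-series; mu = 9 gives A_9.

Type A_{9}, Milnor number mu = 9.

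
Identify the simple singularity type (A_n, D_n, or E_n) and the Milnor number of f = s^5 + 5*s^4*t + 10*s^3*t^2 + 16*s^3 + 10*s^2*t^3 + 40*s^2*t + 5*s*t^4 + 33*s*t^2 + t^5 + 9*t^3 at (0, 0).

Type D6, Milnor number mu = 6.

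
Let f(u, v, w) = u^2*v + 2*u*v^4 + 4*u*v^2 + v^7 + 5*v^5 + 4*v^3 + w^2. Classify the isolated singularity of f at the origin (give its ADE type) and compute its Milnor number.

The Hessian of f at 0 has rank 1. Corank 2; j^3 = v*(u + 2*v)^2 has shape L^2 M (L != M), so D-series; mu = 6 gives D_6.

Type D_6, Milnor number mu = 6.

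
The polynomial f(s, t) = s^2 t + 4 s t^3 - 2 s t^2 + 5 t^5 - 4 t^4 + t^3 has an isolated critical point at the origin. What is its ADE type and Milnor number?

Type D6, Milnor number mu = 6.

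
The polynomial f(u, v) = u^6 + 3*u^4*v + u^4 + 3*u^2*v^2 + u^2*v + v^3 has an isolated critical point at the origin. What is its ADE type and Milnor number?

The Hessian of f at 0 has rank 0. Corank 2; j^3 = v*(u^2 + v^2) splits into three distinct lines over C (the quadratic factor has nonzero discriminant), so D_4.

Type D_{4}, Milnor number mu = 4.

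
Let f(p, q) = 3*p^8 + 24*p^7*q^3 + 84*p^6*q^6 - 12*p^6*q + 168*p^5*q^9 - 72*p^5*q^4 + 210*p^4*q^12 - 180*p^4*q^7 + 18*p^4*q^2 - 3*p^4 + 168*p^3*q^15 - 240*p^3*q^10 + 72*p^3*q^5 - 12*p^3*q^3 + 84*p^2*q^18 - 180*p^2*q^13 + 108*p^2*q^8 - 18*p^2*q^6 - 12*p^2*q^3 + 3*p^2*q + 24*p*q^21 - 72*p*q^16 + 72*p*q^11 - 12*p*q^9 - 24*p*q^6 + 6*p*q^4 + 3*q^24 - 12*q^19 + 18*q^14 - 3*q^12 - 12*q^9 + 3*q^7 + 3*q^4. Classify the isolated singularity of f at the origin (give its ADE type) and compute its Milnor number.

Type D_{5}, Milnor number mu = 5.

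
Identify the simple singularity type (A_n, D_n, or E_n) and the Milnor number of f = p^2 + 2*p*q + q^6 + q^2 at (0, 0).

The Hessian of f at 0 is [[2, 2], [2, 2]] with rank 1, so corank 1. A Groebner basis of the Jacobian ideal J(f) in C{p,q} is {q^5, p + q}; counting standard monomials gives mu = 5. Corank 1: A-series; mu = 5 gives A_5.

Type A_{5}, Milnor number mu = 5.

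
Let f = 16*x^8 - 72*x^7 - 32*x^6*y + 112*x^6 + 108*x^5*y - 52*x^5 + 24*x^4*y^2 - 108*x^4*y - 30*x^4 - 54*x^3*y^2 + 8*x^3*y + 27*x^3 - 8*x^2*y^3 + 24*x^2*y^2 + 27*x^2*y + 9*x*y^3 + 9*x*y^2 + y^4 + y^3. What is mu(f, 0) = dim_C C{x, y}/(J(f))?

7

The Hessian of f at 0 is [[0, 0], [0, 0]] with rank 0, so corank 2. A Groebner basis of the Jacobian ideal J(f) in C{x,y} is {-19683*x^2/194 - 6561*x*y/97 + y^4 - 27*y^3/194 - 2187*y^2/194, x^3 - 621*x^2/194 - 207*x*y/97 + 19*y^3/582 - 69*y^2/194, x^2*y + 1215*x^2/194 + 405*x*y/97 - 179*y^3/1746 + 135*y^2/194, -891*x^2/97 + x*y^2 - 594*x*y/97 + 280*y^3/873 - 99*y^2/97}; counting standard monomials gives mu = 7. Corank 2; j^3 = (3*x + y)^3 is a perfect cube, so E-series; the 4-jet and mu = 7 give E_7.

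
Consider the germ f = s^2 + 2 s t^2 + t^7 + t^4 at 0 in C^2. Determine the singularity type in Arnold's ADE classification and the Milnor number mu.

Type A_6, Milnor number mu = 6.

The Hessian of f at 0 has rank 1. Corank 1: A-series; mu = 6 gives A_6.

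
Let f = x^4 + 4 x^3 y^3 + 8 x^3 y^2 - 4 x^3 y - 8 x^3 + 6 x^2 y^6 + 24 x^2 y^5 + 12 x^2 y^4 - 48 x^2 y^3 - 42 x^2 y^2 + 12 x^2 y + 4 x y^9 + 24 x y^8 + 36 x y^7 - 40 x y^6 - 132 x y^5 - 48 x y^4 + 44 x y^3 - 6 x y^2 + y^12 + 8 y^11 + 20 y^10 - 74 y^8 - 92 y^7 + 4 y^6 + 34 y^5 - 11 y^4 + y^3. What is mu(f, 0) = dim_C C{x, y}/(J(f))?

6

The Hessian of f at 0 is [[0, 0], [0, 0]] with rank 0, so corank 2. A Groebner basis of the Jacobian ideal J(f) in C{x,y} is {x^3 + 3*x^2/8 - 3*x*y/8 + 3*y^2/32, x^2*y + 5*x^2/8 - 5*x*y/8 + 5*y^2/32, x^2 + x*y^2 - x*y + y^2/4, 3*x^2/2 - 3*x*y/2 + y^3 + 3*y^2/8}; counting standard monomials gives mu = 6. Corank 2; j^3 = -(2*x - y)^3 is a perfect cube, so E-series; the 4-jet and mu = 6 give E_6.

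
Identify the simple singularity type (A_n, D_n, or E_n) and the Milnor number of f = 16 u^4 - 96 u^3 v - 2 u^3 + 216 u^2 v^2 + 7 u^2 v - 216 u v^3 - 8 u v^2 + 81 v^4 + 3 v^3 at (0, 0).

The Hessian of f at 0 is [[0, 0], [0, 0]] with rank 0, so corank 2. A Groebner basis of the Jacobian ideal J(f) in C{u,v} is {u*v^2 + u*v/8 - v^2/8, u*v/8 + v^3 - v^2/8, u^2 - 5*u*v/2 + 3*v^2/2}; counting standard monomials gives mu = 5. Corank 2; j^3 = -(u - v)^2*(2*u - 3*v) has shape L^2 M (L != M), so D-series; mu = 5 gives D_5.

Type D_5, Milnor number mu = 5.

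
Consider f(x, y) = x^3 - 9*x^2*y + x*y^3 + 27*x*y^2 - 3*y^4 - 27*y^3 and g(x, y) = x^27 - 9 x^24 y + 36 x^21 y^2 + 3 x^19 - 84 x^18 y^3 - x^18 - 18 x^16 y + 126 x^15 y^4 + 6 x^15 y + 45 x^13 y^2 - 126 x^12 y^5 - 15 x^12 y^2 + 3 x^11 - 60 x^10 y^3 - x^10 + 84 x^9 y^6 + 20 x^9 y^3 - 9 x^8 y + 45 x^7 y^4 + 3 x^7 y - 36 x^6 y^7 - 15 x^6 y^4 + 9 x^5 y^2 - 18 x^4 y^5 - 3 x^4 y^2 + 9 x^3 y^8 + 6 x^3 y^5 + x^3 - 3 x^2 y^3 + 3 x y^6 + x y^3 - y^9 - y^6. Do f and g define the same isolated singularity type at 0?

Yes.

The Hessian of f at 0 has rank 0. Corank 2; j^3 = (x - 3*y)^3 is a perfect cube, so E-series; the 4-jet and mu = 7 give E_7. The Hessian of g at 0 has rank 0. Corank 2; j^3 = x^3 is a perfect cube, so E-series; the 4-jet and mu = 7 give E_7. Both have type E_7, hence right-equivalent.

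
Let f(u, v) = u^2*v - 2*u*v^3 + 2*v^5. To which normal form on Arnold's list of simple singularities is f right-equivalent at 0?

The Hessian of f at 0 is [[0, 0], [0, 0]] with rank 0, so corank 2. A Groebner basis of the Jacobian ideal J(f) in C{u,v} is {u^3, u^2*v, u^2/4 + u*v^2, -u*v + v^3}; counting standard monomials gives mu = 6. Corank 2; j^3 = u^2*v has shape L^2 M (L != M), so D-series; mu = 6 gives D_6.

D_6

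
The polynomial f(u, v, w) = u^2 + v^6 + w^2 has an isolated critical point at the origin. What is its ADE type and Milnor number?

Type A5, Milnor number mu = 5.

The Hessian of f at 0 is [[2, 0, 0], [0, 0, 0], [0, 0, 2]] with rank 2, so corank 1. A Groebner basis of the Jacobian ideal J(f) in C{u,v,w} is {v^5, u, w}; counting standard monomials gives mu = 5. Corank 1: A-series; mu = 5 gives A_5.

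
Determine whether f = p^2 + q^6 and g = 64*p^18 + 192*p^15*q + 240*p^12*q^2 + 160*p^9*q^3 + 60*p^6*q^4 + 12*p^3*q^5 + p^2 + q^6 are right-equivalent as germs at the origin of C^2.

Yes.

The Hessian of f at 0 is [[2, 0], [0, 0]] with rank 1, so corank 1. A Groebner basis of the Jacobian ideal J(f) in C{p,q} is {q^5, p}; counting standard monomials gives mu = 5. Corank 1: A-series; mu = 5 gives A_5. The Hessian of g at 0 is [[2, 0], [0, 0]] with rank 1, so corank 1. A Groebner basis of the Jacobian ideal J(g) in C{p,q} is {q^5, p}; counting standard monomials gives mu = 5. Corank 1: A-series; mu = 5 gives A_5. Both have type A_5, hence right-equivalent.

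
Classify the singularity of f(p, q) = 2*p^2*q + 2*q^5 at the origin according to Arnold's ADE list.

The Hessian of f at 0 has rank 0. Corank 2; j^3 = 2*p^2*q has shape L^2 M (L != M), so D-series; mu = 6 gives D_6.

D_6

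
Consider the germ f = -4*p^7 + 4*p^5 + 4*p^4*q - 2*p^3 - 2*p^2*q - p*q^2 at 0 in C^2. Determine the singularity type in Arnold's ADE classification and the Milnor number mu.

Type D_{4}, Milnor number mu = 4.

The Hessian of f at 0 has rank 0. Corank 2; j^3 = -p*(2*p^2 + 2*p*q + q^2) splits into three distinct lines over C (the quadratic factor has nonzero discriminant), so D_4.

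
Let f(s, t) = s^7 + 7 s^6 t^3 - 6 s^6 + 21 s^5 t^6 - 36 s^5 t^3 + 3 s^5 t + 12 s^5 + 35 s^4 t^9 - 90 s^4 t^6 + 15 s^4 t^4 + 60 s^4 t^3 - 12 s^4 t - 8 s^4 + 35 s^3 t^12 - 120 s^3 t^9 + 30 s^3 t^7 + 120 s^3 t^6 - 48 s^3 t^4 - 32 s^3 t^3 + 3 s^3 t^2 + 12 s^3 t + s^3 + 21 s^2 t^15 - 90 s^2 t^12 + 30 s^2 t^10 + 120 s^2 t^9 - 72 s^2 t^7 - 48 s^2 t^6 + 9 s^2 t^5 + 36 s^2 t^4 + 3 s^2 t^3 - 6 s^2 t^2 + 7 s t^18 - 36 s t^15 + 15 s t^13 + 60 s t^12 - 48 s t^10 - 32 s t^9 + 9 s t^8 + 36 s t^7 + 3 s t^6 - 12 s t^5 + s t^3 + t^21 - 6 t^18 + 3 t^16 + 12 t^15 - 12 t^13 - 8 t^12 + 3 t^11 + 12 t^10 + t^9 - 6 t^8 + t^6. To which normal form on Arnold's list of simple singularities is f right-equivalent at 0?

The Hessian of f at 0 is [[0, 0], [0, 0]] with rank 0, so corank 2. A Groebner basis of the Jacobian ideal J(f) in C{s,t} is {3*s^2/4 + t^4 + t^3/4, s^3, s^2*t - s^2/4 - t^3/12, -s^2 + s*t^2 - t^3/3}; counting standard monomials gives mu = 7. Corank 2; j^3 = s^3 is a perfect cube, so E-series; the 4-jet and mu = 7 give E_7.

E_7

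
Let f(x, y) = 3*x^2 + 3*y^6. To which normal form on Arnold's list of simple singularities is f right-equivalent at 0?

The Hessian of f at 0 is [[6, 0], [0, 0]] with rank 1, so corank 1. A Groebner basis of the Jacobian ideal J(f) in C{x,y} is {y^5, x}; counting standard monomials gives mu = 5. Corank 1: A-series; mu = 5 gives A_5.

A5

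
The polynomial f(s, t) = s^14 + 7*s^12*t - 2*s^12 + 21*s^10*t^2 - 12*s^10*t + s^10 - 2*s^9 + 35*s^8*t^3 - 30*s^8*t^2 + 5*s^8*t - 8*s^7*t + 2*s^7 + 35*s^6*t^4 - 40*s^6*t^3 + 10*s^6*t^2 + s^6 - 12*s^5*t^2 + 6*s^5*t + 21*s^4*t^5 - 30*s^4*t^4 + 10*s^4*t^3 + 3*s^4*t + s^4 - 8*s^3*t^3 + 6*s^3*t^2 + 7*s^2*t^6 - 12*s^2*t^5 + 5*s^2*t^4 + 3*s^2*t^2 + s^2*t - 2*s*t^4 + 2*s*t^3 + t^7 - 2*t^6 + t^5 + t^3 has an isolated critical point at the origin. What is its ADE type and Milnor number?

Type D_{4}, Milnor number mu = 4.

The Hessian of f at 0 has rank 0. Corank 2; j^3 = t*(s^2 + t^2) splits into three distinct lines over C (the quadratic factor has nonzero discriminant), so D_4.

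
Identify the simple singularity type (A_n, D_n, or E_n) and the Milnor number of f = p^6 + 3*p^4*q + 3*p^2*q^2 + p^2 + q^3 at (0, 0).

Type A_{2}, Milnor number mu = 2.

The Hessian of f at 0 has rank 1. Corank 1: A-series; mu = 2 gives A_2.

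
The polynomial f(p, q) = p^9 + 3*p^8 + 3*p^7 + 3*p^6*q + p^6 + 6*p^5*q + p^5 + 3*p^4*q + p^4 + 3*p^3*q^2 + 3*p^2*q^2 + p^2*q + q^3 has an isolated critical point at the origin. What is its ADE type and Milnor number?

Type D_4, Milnor number mu = 4.

The Hessian of f at 0 is [[0, 0], [0, 0]] with rank 0, so corank 2. A Groebner basis of the Jacobian ideal J(f) in C{p,q} is {q^3, p^2 + 3*q^2, p*q}; counting standard monomials gives mu = 4. Corank 2; j^3 = q*(p^2 + q^2) splits into three distinct lines over C (the quadratic factor has nonzero discriminant), so D_4.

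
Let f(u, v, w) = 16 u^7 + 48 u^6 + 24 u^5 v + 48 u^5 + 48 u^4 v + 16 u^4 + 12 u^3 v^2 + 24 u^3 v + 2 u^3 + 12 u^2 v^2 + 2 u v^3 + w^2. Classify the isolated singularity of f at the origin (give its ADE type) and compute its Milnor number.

The Hessian of f at 0 is [[0, 0, 0], [0, 0, 0], [0, 0, 2]] with rank 1, so corank 2. A Groebner basis of the Jacobian ideal J(f) in C{u,v,w} is {3*u^2/4 + v^4 + v^3/4, u^3, u^2*v - u^2/4 - v^3/12, u^2 + u*v^2 + v^3/3, w}; counting standard monomials gives mu = 7. Corank 2; j^3 = 2*u^3 is a perfect cube, so E-series; the 4-jet and mu = 7 give E_7.

Type E_7, Milnor number mu = 7.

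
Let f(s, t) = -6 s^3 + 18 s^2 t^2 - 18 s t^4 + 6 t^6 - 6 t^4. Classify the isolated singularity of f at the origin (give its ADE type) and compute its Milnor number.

The Hessian of f at 0 is [[0, 0], [0, 0]] with rank 0, so corank 2. A Groebner basis of the Jacobian ideal J(f) in C{s,t} is {s^3, s^2*t, -s^2/2 + s*t^2, t^3}; counting standard monomials gives mu = 6. Corank 2; j^3 = -6*s^3 is a perfect cube, so E-series; the 4-jet and mu = 6 give E_6.

Type E_{6}, Milnor number mu = 6.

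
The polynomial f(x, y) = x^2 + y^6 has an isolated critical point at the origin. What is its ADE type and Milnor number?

The Hessian of f at 0 is [[2, 0], [0, 0]] with rank 1, so corank 1. A Groebner basis of the Jacobian ideal J(f) in C{x,y} is {y^5, x}; counting standard monomials gives mu = 5. Corank 1: A-series; mu = 5 gives A_5.

Type A5, Milnor number mu = 5.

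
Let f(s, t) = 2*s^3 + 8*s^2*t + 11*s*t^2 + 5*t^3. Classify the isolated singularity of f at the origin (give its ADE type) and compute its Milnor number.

Type D4, Milnor number mu = 4.

The Hessian of f at 0 has rank 0. Corank 2; j^3 = (s + t)*(2*s^2 + 6*s*t + 5*t^2) splits into three distinct lines over C (the quadratic factor has nonzero discriminant), so D_4.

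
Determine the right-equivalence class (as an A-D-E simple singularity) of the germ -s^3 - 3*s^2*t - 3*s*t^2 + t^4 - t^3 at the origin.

E_{6}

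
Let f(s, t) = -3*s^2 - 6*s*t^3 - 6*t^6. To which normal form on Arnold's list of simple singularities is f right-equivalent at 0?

A_{5}

The Hessian of f at 0 has rank 1. Corank 1: A-series; mu = 5 gives A_5.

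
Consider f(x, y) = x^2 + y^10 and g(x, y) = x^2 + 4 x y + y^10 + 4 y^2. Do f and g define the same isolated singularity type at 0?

Yes.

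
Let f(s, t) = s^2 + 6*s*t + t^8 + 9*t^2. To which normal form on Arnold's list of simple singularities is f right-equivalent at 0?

The Hessian of f at 0 has rank 1. Corank 1: A-series; mu = 7 gives A_7.

A_{7}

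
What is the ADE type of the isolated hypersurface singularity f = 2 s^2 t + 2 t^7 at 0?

The Hessian of f at 0 has rank 0. Corank 2; j^3 = 2*s^2*t has shape L^2 M (L != M), so D-series; mu = 8 gives D_8.

D_8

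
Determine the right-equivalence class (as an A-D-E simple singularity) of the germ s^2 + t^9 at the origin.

A8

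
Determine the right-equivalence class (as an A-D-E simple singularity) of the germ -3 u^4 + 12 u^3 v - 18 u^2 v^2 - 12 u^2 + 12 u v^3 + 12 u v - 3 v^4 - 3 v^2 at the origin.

A3

The Hessian of f at 0 has rank 1. Corank 1: A-series; mu = 3 gives A_3.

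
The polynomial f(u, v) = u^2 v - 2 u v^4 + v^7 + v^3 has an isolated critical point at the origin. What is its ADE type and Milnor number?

The Hessian of f at 0 is [[0, 0], [0, 0]] with rank 0, so corank 2. A Groebner basis of the Jacobian ideal J(f) in C{u,v} is {v^3, u^2 + 3*v^2, u*v}; counting standard monomials gives mu = 4. Corank 2; j^3 = v*(u^2 + v^2) splits into three distinct lines over C (the quadratic factor has nonzero discriminant), so D_4.

Type D4, Milnor number mu = 4.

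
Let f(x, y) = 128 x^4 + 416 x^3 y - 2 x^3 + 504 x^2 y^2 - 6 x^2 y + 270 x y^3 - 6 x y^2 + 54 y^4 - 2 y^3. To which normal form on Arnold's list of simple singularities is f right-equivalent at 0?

E7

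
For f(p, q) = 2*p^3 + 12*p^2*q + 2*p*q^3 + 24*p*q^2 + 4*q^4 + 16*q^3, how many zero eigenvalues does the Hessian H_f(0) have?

Hessian at 0 has rank 0.

2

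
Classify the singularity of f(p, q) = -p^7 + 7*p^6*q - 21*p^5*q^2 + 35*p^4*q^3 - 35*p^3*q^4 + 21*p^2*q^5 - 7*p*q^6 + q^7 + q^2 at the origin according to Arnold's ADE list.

A_{6}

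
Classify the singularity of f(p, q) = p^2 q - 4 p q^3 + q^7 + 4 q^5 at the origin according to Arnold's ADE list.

D8

The Hessian of f at 0 has rank 0. Corank 2; j^3 = p^2*q has shape L^2 M (L != M), so D-series; mu = 8 gives D_8.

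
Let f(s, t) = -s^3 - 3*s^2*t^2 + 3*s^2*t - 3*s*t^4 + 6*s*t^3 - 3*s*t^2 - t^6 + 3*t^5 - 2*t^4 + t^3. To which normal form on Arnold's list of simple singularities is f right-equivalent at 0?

E_6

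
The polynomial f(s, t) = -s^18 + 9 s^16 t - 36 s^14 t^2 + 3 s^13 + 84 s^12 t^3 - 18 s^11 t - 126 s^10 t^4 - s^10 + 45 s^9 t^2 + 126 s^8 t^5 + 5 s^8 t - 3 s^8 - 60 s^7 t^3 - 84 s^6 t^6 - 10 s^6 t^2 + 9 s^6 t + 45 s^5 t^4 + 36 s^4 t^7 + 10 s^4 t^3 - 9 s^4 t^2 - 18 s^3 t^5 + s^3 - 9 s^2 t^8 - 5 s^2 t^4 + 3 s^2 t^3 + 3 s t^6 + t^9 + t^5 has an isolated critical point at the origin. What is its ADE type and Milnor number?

The Hessian of f at 0 has rank 0. Corank 2; j^3 = s^3 is a perfect cube, so E-series; the 5-jet and mu = 8 give E_8.

Type E_{8}, Milnor number mu = 8.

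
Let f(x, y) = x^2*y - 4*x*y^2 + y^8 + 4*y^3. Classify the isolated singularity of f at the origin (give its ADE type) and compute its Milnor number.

The Hessian of f at 0 has rank 0. Corank 2; j^3 = y*(x - 2*y)^2 has shape L^2 M (L != M), so D-series; mu = 9 gives D_9.

Type D9, Milnor number mu = 9.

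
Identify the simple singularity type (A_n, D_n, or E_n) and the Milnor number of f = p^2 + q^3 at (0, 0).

The Hessian of f at 0 has rank 1. Corank 1: A-series; mu = 2 gives A_2.

Type A_2, Milnor number mu = 2.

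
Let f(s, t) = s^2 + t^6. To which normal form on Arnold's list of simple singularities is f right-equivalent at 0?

The Hessian of f at 0 is [[2, 0], [0, 0]] with rank 1, so corank 1. A Groebner basis of the Jacobian ideal J(f) in C{s,t} is {t^5, s}; counting standard monomials gives mu = 5. Corank 1: A-series; mu = 5 gives A_5.

A5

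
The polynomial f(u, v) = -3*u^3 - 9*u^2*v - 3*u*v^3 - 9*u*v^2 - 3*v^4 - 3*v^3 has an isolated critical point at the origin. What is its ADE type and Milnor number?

The Hessian of f at 0 has rank 0. Corank 2; j^3 = -3*(u + v)^3 is a perfect cube, so E-series; the 4-jet and mu = 7 give E_7.

Type E7, Milnor number mu = 7.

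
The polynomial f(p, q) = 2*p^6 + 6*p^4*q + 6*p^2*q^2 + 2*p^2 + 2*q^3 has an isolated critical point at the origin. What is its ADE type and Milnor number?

Type A_{2}, Milnor number mu = 2.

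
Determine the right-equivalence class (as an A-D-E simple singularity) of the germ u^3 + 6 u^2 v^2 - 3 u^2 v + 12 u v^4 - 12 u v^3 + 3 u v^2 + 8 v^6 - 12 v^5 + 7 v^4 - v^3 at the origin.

The Hessian of f at 0 is [[0, 0], [0, 0]] with rank 0, so corank 2. A Groebner basis of the Jacobian ideal J(f) in C{u,v} is {u^3 + 3*u^2/4 - 3*u*v/2 + 3*v^2/4, u^2*v + u^2/2 - u*v + v^2/2, u^2/4 + u*v^2 - u*v/2 + v^2/4, v^3}; counting standard monomials gives mu = 6. Corank 2; j^3 = (u - v)^3 is a perfect cube, so E-series; the 4-jet and mu = 6 give E_6.

E_{6}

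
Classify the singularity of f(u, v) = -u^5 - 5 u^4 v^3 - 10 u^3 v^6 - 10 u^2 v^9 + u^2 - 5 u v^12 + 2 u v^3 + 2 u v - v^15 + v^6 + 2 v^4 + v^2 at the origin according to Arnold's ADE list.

The Hessian of f at 0 has rank 1. Corank 1: A-series; mu = 4 gives A_4.

A_{4}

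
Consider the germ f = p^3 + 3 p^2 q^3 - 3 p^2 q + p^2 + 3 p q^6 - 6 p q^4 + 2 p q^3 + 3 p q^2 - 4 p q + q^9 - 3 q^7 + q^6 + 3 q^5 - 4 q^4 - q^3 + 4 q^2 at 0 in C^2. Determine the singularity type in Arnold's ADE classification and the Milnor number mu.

Type A_2, Milnor number mu = 2.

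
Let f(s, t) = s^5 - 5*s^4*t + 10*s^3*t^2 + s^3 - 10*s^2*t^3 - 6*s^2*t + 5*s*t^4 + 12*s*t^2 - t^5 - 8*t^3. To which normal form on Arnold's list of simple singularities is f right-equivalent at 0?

E8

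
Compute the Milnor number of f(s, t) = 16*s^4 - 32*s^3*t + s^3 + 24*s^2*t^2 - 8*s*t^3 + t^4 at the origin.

6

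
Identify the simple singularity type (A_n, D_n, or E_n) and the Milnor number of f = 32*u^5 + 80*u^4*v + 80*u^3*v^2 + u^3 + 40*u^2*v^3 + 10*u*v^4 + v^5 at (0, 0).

Type E_8, Milnor number mu = 8.

The Hessian of f at 0 is [[0, 0], [0, 0]] with rank 0, so corank 2. A Groebner basis of the Jacobian ideal J(f) in C{u,v} is {v^5, u*v^3 + v^4/8, u^2}; counting standard monomials gives mu = 8. Corank 2; j^3 = u^3 is a perfect cube, so E-series; the 5-jet and mu = 8 give E_8.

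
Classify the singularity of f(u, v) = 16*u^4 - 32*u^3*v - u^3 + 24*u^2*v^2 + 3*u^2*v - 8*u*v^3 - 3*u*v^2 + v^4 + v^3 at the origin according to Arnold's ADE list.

E_{6}

The Hessian of f at 0 has rank 0. Corank 2; j^3 = -(u - v)^3 is a perfect cube, so E-series; the 4-jet and mu = 6 give E_6.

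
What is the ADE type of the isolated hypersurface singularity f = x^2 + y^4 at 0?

A_{3}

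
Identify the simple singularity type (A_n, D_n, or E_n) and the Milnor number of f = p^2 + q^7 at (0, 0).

The Hessian of f at 0 has rank 1. Corank 1: A-series; mu = 6 gives A_6.

Type A6, Milnor number mu = 6.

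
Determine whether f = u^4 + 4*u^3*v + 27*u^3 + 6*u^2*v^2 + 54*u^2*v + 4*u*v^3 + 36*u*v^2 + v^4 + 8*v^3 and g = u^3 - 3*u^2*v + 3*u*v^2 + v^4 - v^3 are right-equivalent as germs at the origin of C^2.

The Hessian of f at 0 has rank 0. Corank 2; j^3 = (3*u + 2*v)^3 is a perfect cube, so E-series; the 4-jet and mu = 6 give E_6. The Hessian of g at 0 has rank 0. Corank 2; j^3 = (u - v)^3 is a perfect cube, so E-series; the 4-jet and mu = 6 give E_6. Both have type E_6, hence right-equivalent.

Yes.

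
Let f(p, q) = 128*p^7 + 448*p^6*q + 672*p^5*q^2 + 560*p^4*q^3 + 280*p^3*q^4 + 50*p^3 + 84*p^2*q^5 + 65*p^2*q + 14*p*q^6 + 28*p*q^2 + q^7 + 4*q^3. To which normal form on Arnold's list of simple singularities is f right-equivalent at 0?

The Hessian of f at 0 is [[0, 0], [0, 0]] with rank 0, so corank 2. A Groebner basis of the Jacobian ideal J(f) in C{p,q} is {-78125*p*q/14 + q^6 - 15625*q^2/7, p*q^2 + 2*q^3/5, p^2 + 9*p*q/10 + q^2/5}; counting standard monomials gives mu = 8. Corank 2; j^3 = (2*p + q)*(5*p + 2*q)^2 has shape L^2 M (L != M), so D-series; mu = 8 gives D_8.

D8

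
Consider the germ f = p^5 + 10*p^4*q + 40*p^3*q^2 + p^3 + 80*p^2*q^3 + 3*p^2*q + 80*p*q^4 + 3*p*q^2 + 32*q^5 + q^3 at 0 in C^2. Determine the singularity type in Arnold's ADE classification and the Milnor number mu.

The Hessian of f at 0 has rank 0. Corank 2; j^3 = (p + q)^3 is a perfect cube, so E-series; the 5-jet and mu = 8 give E_8.

Type E_{8}, Milnor number mu = 8.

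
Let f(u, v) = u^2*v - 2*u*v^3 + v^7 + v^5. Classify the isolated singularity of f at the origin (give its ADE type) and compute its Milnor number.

The Hessian of f at 0 has rank 0. Corank 2; j^3 = u^2*v has shape L^2 M (L != M), so D-series; mu = 8 gives D_8.

Type D_{8}, Milnor number mu = 8.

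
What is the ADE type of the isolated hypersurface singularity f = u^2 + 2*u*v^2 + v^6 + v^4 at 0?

A_5

The Hessian of f at 0 has rank 1. Corank 1: A-series; mu = 5 gives A_5.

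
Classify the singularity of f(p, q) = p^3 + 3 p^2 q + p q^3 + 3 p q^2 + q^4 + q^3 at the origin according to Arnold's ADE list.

The Hessian of f at 0 has rank 0. Corank 2; j^3 = (p + q)^3 is a perfect cube, so E-series; the 4-jet and mu = 7 give E_7.

E_{7}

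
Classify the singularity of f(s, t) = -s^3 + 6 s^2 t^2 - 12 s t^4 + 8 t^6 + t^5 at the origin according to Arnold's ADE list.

E8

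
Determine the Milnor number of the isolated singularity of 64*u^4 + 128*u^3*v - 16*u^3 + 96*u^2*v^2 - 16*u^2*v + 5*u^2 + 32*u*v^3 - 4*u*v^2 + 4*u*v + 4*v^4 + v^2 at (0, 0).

1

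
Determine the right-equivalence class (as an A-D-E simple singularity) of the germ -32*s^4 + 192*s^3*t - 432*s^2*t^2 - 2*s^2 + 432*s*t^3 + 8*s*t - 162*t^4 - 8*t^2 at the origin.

A_{3}

The Hessian of f at 0 has rank 1. Corank 1: A-series; mu = 3 gives A_3.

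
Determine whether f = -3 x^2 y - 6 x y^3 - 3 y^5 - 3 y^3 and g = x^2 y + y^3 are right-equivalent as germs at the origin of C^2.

Yes.

The Hessian of f at 0 is [[0, 0], [0, 0]] with rank 0, so corank 2. A Groebner basis of the Jacobian ideal J(f) in C{x,y} is {y^3, x^2 + 3*y^2, x*y}; counting standard monomials gives mu = 4. Corank 2; j^3 = -3*y*(x^2 + y^2) splits into three distinct lines over C (the quadratic factor has nonzero discriminant), so D_4. The Hessian of g at 0 is [[0, 0], [0, 0]] with rank 0, so corank 2. A Groebner basis of the Jacobian ideal J(g) in C{x,y} is {y^3, x^2 + 3*y^2, x*y}; counting standard monomials gives mu = 4. Corank 2; j^3 = y*(x^2 + y^2) splits into three distinct lines over C (the quadratic factor has nonzero discriminant), so D_4. Both have type D_4, hence right-equivalent.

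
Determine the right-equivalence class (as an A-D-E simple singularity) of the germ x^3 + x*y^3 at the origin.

E_{7}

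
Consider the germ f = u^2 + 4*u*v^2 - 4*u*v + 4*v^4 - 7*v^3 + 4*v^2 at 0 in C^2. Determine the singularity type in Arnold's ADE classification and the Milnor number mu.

The Hessian of f at 0 is [[2, -4], [-4, 8]] with rank 1, so corank 1. A Groebner basis of the Jacobian ideal J(f) in C{u,v} is {v^2, u - 2*v}; counting standard monomials gives mu = 2. Corank 1: A-series; mu = 2 gives A_2.

Type A_2, Milnor number mu = 2.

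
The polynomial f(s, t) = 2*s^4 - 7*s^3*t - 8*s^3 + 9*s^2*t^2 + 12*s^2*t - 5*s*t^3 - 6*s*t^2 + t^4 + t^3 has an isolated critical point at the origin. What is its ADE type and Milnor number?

Type E7, Milnor number mu = 7.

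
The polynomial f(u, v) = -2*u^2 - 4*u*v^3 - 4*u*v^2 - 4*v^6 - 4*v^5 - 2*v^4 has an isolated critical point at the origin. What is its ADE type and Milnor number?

The Hessian of f at 0 is [[-4, 0], [0, 0]] with rank 1, so corank 1. A Groebner basis of the Jacobian ideal J(f) in C{u,v} is {u*v^2 - u*v + u + v^2, u + v^3 + v^2, u^2 + u*v - u - v^2}; counting standard monomials gives mu = 5. Corank 1: A-series; mu = 5 gives A_5.

Type A_{5}, Milnor number mu = 5.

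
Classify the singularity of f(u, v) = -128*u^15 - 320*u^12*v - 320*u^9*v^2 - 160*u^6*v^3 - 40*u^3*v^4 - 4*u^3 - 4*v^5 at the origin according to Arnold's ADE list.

E_{8}

The Hessian of f at 0 is [[0, 0], [0, 0]] with rank 0, so corank 2. A Groebner basis of the Jacobian ideal J(f) in C{u,v} is {v^4, u^2}; counting standard monomials gives mu = 8. Corank 2; j^3 = -4*u^3 is a perfect cube, so E-series; the 5-jet and mu = 8 give E_8.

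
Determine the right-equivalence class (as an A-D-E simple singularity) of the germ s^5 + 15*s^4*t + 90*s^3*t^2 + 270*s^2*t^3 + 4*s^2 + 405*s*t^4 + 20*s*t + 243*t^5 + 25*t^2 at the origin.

The Hessian of f at 0 is [[8, 20], [20, 50]] with rank 1, so corank 1. A Groebner basis of the Jacobian ideal J(f) in C{s,t} is {t^4, s + 5*t/2}; counting standard monomials gives mu = 4. Corank 1: A-series; mu = 4 gives A_4.

A4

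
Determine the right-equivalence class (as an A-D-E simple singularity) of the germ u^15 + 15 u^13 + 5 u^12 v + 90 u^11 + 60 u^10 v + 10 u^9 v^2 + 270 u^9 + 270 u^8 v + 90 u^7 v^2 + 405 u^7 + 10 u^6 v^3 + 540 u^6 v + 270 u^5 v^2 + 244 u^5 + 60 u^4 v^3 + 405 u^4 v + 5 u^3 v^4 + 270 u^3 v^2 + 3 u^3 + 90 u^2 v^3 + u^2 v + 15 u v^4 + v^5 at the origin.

D6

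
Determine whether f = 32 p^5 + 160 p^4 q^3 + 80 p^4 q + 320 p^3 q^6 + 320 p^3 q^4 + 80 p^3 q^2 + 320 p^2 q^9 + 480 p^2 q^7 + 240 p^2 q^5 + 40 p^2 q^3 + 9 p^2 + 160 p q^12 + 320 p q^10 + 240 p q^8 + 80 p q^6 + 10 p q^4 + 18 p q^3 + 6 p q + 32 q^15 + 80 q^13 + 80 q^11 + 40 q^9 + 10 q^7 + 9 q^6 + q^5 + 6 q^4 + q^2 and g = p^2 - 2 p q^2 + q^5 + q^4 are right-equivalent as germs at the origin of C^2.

The Hessian of f at 0 has rank 1. Corank 1: A-series; mu = 4 gives A_4. The Hessian of g at 0 has rank 1. Corank 1: A-series; mu = 4 gives A_4. Both have type A_4, hence right-equivalent.

Yes.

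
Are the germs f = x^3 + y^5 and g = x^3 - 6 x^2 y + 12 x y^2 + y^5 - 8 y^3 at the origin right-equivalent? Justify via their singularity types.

The Hessian of f at 0 has rank 0. Corank 2; j^3 = x^3 is a perfect cube, so E-series; the 5-jet and mu = 8 give E_8. The Hessian of g at 0 has rank 0. Corank 2; j^3 = (x - 2*y)^3 is a perfect cube, so E-series; the 5-jet and mu = 8 give E_8. Both have type E_8, hence right-equivalent.

Yes.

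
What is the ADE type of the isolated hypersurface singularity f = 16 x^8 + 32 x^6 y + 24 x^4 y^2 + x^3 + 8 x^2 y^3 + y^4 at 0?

E_6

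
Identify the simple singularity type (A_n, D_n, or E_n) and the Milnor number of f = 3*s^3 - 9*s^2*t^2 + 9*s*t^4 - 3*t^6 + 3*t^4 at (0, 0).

The Hessian of f at 0 is [[0, 0], [0, 0]] with rank 0, so corank 2. A Groebner basis of the Jacobian ideal J(f) in C{s,t} is {s^3, s^2*t, -s^2/2 + s*t^2, t^3}; counting standard monomials gives mu = 6. Corank 2; j^3 = 3*s^3 is a perfect cube, so E-series; the 4-jet and mu = 6 give E_6.

Type E6, Milnor number mu = 6.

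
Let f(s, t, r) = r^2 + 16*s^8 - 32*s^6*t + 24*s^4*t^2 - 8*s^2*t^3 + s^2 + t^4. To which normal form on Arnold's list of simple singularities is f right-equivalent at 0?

A_3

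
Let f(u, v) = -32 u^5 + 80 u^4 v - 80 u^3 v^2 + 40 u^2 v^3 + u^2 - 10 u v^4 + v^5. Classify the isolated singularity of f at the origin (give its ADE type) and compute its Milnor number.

The Hessian of f at 0 is [[2, 0], [0, 0]] with rank 1, so corank 1. A Groebner basis of the Jacobian ideal J(f) in C{u,v} is {v^4, u}; counting standard monomials gives mu = 4. Corank 1: A-series; mu = 4 gives A_4.

Type A4, Milnor number mu = 4.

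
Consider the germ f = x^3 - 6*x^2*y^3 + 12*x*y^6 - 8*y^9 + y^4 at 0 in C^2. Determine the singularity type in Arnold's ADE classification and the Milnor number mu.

Type E_{6}, Milnor number mu = 6.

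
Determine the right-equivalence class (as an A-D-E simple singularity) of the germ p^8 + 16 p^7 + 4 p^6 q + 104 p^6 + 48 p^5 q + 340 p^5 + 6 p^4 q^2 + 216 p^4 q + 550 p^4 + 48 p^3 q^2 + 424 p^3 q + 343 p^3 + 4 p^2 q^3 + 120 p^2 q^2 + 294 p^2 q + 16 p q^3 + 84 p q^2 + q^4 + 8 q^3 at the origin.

The Hessian of f at 0 has rank 0. Corank 2; j^3 = (7*p + 2*q)^3 is a perfect cube, so E-series; the 4-jet and mu = 6 give E_6.

E_{6}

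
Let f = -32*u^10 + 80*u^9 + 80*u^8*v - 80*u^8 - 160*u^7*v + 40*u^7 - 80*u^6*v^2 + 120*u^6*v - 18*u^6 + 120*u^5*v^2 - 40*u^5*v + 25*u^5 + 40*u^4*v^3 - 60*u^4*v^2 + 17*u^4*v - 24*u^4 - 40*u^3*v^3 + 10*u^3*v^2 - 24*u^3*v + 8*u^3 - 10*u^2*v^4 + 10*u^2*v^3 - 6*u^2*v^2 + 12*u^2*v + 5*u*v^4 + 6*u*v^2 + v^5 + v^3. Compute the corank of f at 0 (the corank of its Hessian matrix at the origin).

2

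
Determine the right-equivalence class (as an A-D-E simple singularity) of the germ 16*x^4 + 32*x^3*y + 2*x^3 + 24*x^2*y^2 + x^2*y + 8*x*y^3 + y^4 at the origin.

D_5

The Hessian of f at 0 is [[0, 0], [0, 0]] with rank 0, so corank 2. A Groebner basis of the Jacobian ideal J(f) in C{x,y} is {x*y^2, -x*y/8 + y^3, x^2 + x*y/2}; counting standard monomials gives mu = 5. Corank 2; j^3 = x^2*(2*x + y) has shape L^2 M (L != M), so D-series; mu = 5 gives D_5.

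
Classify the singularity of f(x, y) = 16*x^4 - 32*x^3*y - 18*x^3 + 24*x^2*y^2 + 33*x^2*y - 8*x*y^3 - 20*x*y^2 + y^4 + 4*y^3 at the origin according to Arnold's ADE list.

D5

The Hessian of f at 0 is [[0, 0], [0, 0]] with rank 0, so corank 2. A Groebner basis of the Jacobian ideal J(f) in C{x,y} is {x*y^2 + 27*x*y/4 - 9*y^2/2, 81*x*y/8 + y^3 - 27*y^2/4, x^2 - 7*x*y/6 + y^2/3}; counting standard monomials gives mu = 5. Corank 2; j^3 = -(2*x - y)*(3*x - 2*y)^2 has shape L^2 M (L != M), so D-series; mu = 5 gives D_5.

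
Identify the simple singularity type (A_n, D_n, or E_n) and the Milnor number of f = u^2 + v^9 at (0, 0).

The Hessian of f at 0 is [[2, 0], [0, 0]] with rank 1, so corank 1. A Groebner basis of the Jacobian ideal J(f) in C{u,v} is {v^8, u}; counting standard monomials gives mu = 8. Corank 1: A-series; mu = 8 gives A_8.

Type A_{8}, Milnor number mu = 8.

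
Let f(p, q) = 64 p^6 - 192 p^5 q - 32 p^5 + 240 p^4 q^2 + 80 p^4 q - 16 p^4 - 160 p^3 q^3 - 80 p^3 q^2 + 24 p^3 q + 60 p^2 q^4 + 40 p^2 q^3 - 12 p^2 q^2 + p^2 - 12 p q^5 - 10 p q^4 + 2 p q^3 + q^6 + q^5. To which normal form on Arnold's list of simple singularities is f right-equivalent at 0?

A4

The Hessian of f at 0 has rank 1. Corank 1: A-series; mu = 4 gives A_4.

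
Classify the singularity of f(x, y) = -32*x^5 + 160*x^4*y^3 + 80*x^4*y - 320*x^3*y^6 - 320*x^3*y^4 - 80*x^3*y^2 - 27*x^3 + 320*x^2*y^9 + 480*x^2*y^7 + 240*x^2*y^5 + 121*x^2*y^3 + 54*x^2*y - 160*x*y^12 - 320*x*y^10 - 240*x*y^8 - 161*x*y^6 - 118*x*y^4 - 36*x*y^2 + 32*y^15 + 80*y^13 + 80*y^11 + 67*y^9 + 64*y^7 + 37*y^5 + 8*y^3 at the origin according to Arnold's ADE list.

E8

The Hessian of f at 0 is [[0, 0], [0, 0]] with rank 0, so corank 2. A Groebner basis of the Jacobian ideal J(f) in C{x,y} is {15*x^2/2 + x*y^3 - 10*x*y + 10*y^2/3, 12*x^2 - 16*x*y + y^4 + 16*y^2/3, x^3 - 4*x*y^2/3 + 16*y^3/27, x^2*y - 4*x*y^2/3 + 4*y^3/9}; counting standard monomials gives mu = 8. Corank 2; j^3 = -(3*x - 2*y)^3 is a perfect cube, so E-series; the 5-jet and mu = 8 give E_8.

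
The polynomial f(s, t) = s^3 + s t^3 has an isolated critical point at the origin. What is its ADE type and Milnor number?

Type E_7, Milnor number mu = 7.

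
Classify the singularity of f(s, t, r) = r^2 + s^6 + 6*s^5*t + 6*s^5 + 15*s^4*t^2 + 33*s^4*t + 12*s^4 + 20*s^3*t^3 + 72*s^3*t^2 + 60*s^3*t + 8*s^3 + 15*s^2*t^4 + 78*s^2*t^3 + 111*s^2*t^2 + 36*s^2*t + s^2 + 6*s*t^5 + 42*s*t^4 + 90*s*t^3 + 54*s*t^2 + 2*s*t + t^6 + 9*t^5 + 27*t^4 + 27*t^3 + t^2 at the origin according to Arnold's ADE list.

A_{2}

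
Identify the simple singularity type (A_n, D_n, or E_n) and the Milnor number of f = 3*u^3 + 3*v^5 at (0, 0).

Type E_{8}, Milnor number mu = 8.

The Hessian of f at 0 is [[0, 0], [0, 0]] with rank 0, so corank 2. A Groebner basis of the Jacobian ideal J(f) in C{u,v} is {v^4, u^2}; counting standard monomials gives mu = 8. Corank 2; j^3 = 3*u^3 is a perfect cube, so E-series; the 5-jet and mu = 8 give E_8.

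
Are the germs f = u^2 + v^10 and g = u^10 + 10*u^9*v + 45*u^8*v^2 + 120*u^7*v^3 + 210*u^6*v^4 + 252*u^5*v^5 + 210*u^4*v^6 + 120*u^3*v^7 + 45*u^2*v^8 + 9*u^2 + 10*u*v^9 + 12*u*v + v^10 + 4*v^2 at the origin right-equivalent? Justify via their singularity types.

Yes.

The Hessian of f at 0 is [[2, 0], [0, 0]] with rank 1, so corank 1. A Groebner basis of the Jacobian ideal J(f) in C{u,v} is {v^9, u}; counting standard monomials gives mu = 9. Corank 1: A-series; mu = 9 gives A_9. The Hessian of g at 0 is [[18, 12], [12, 8]] with rank 1, so corank 1. A Groebner basis of the Jacobian ideal J(g) in C{u,v} is {v^9, u + 2*v/3}; counting standard monomials gives mu = 9. Corank 1: A-series; mu = 9 gives A_9. Both have type A_9, hence right-equivalent.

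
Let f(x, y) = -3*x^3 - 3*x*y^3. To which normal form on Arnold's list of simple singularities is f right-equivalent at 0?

E_7

The Hessian of f at 0 has rank 0. Corank 2; j^3 = -3*x^3 is a perfect cube, so E-series; the 4-jet and mu = 7 give E_7.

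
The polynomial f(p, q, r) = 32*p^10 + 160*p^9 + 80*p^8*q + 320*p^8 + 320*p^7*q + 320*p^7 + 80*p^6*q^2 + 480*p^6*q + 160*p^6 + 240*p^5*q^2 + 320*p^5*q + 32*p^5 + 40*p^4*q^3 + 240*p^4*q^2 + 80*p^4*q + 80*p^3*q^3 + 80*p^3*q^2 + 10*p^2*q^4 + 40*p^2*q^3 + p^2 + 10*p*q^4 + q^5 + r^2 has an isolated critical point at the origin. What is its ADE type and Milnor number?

Type A4, Milnor number mu = 4.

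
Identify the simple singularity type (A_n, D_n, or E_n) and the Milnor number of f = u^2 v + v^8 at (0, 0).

The Hessian of f at 0 is [[0, 0], [0, 0]] with rank 0, so corank 2. A Groebner basis of the Jacobian ideal J(f) in C{u,v} is {u^2/8 + v^7, u^3, u*v}; counting standard monomials gives mu = 9. Corank 2; j^3 = u^2*v has shape L^2 M (L != M), so D-series; mu = 9 gives D_9.

Type D_9, Milnor number mu = 9.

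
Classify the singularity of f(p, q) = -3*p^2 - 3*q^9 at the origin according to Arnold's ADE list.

A_{8}

The Hessian of f at 0 has rank 1. Corank 1: A-series; mu = 8 gives A_8.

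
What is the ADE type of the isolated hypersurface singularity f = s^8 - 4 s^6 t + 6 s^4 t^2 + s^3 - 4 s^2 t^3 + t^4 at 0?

The Hessian of f at 0 is [[0, 0], [0, 0]] with rank 0, so corank 2. A Groebner basis of the Jacobian ideal J(f) in C{s,t} is {t^3, s^2}; counting standard monomials gives mu = 6. Corank 2; j^3 = s^3 is a perfect cube, so E-series; the 4-jet and mu = 6 give E_6.

E_6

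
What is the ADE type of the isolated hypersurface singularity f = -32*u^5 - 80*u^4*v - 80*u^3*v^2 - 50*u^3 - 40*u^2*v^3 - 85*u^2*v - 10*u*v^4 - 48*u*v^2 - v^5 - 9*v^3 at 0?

D_6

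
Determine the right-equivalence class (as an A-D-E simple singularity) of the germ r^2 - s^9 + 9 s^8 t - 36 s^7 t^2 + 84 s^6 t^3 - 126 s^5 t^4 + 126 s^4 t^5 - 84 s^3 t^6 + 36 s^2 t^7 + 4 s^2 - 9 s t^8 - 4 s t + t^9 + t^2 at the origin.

The Hessian of f at 0 is [[8, -4, 0], [-4, 2, 0], [0, 0, 2]] with rank 2, so corank 1. A Groebner basis of the Jacobian ideal J(f) in C{s,t,r} is {t^8, s - t/2, r}; counting standard monomials gives mu = 8. Corank 1: A-series; mu = 8 gives A_8.

A_{8}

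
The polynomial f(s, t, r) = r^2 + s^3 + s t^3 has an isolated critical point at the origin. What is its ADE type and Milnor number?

Type E_{7}, Milnor number mu = 7.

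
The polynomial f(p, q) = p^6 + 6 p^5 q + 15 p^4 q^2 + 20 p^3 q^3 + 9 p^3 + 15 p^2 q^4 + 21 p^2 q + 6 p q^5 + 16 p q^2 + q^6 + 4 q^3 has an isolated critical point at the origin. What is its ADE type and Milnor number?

Type D_{7}, Milnor number mu = 7.

The Hessian of f at 0 has rank 0. Corank 2; j^3 = (p + q)*(3*p + 2*q)^2 has shape L^2 M (L != M), so D-series; mu = 7 gives D_7.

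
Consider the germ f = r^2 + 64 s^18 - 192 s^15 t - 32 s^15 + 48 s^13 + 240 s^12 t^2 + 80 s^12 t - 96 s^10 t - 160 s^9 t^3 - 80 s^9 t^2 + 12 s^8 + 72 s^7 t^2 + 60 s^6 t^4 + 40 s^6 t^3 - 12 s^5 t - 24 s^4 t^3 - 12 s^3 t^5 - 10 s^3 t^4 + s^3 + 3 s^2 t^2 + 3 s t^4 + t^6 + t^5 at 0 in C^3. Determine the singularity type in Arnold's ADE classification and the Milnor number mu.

The Hessian of f at 0 has rank 1. Corank 2; j^3 = s^3 is a perfect cube, so E-series; the 5-jet and mu = 8 give E_8.

Type E_{8}, Milnor number mu = 8.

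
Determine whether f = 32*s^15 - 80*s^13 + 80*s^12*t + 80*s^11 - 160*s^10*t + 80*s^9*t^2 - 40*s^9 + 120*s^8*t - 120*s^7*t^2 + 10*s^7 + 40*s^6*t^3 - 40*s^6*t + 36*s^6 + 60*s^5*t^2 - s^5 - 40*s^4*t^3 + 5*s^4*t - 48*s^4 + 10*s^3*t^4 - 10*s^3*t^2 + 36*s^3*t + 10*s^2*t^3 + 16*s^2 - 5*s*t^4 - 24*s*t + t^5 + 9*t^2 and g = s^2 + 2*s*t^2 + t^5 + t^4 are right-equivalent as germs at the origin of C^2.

Yes.

The Hessian of f at 0 has rank 1. Corank 1: A-series; mu = 4 gives A_4. The Hessian of g at 0 has rank 1. Corank 1: A-series; mu = 4 gives A_4. Both have type A_4, hence right-equivalent.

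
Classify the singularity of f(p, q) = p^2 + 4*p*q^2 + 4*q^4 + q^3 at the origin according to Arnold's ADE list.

A_2

The Hessian of f at 0 has rank 1. Corank 1: A-series; mu = 2 gives A_2.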